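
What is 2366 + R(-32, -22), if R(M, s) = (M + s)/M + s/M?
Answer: 18947/8 ≈ 2368.4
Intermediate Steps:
R(M, s) = s/M + (M + s)/M (R(M, s) = (M + s)/M + s/M = s/M + (M + s)/M)
2366 + R(-32, -22) = 2366 + (-32 + 2*(-22))/(-32) = 2366 - (-32 - 44)/32 = 2366 - 1/32*(-76) = 2366 + 19/8 = 18947/8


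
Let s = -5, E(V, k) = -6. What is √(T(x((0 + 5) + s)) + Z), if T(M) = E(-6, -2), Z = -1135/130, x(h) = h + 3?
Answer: I*√9958/26 ≈ 3.8381*I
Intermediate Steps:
x(h) = 3 + h
Z = -227/26 (Z = -1135*1/130 = -227/26 ≈ -8.7308)
T(M) = -6
√(T(x((0 + 5) + s)) + Z) = √(-6 - 227/26) = √(-383/26) = I*√9958/26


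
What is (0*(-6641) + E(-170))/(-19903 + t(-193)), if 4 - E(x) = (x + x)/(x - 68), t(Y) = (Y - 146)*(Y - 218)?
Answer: 9/417991 ≈ 2.1532e-5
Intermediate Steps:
t(Y) = (-218 + Y)*(-146 + Y) (t(Y) = (-146 + Y)*(-218 + Y) = (-218 + Y)*(-146 + Y))
E(x) = 4 - 2*x/(-68 + x) (E(x) = 4 - (x + x)/(x - 68) = 4 - 2*x/(-68 + x))
(0*(-6641) + E(-170))/(-19903 + t(-193)) = (0*(-6641) + 2*(-136 - 170)/(-68 - 170))/(-19903 + (31828 + (-193)**2 - 364*(-193))) = (0 + 2*(-306)/(-238))/(-19903 + (31828 + 37249 + 70252)) = (0 + 2*(-1/238)*(-306))/(-19903 + 139329) = (0 + 18/7)/119426 = (18/7)*(1/119426) = 9/417991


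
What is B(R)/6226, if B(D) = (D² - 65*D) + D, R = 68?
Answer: 136/3113 ≈ 0.043688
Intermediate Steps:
B(D) = D² - 64*D
B(R)/6226 = (68*(-64 + 68))/6226 = (68*4)*(1/6226) = 272*(1/6226) = 136/3113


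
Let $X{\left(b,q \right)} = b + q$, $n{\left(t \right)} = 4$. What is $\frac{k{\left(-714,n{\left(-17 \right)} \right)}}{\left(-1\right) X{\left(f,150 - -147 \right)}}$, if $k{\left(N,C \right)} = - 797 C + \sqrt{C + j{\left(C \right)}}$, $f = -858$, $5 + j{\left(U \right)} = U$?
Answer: $- \frac{3188}{561} + \frac{\sqrt{3}}{561} \approx -5.6796$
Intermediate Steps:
$j{\left(U \right)} = -5 + U$
$k{\left(N,C \right)} = \sqrt{-5 + 2 C} - 797 C$ ($k{\left(N,C \right)} = - 797 C + \sqrt{C + \left(-5 + C\right)} = - 797 C + \sqrt{-5 + 2 C} = \sqrt{-5 + 2 C} - 797 C$)
$\frac{k{\left(-714,n{\left(-17 \right)} \right)}}{\left(-1\right) X{\left(f,150 - -147 \right)}} = \frac{\sqrt{-5 + 2 \cdot 4} - 3188}{\left(-1\right) \left(-858 + \left(150 - -147\right)\right)} = \frac{\sqrt{-5 + 8} - 3188}{\left(-1\right) \left(-858 + \left(150 + 147\right)\right)} = \frac{\sqrt{3} - 3188}{\left(-1\right) \left(-858 + 297\right)} = \frac{-3188 + \sqrt{3}}{\left(-1\right) \left(-561\right)} = \frac{-3188 + \sqrt{3}}{561} = \left(-3188 + \sqrt{3}\right) \frac{1}{561} = - \frac{3188}{561} + \frac{\sqrt{3}}{561}$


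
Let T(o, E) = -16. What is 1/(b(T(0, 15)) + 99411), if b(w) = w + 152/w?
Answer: 2/198771 ≈ 1.0062e-5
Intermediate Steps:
1/(b(T(0, 15)) + 99411) = 1/((-16 + 152/(-16)) + 99411) = 1/((-16 + 152*(-1/16)) + 99411) = 1/((-16 - 19/2) + 99411) = 1/(-51/2 + 99411) = 1/(198771/2) = 2/198771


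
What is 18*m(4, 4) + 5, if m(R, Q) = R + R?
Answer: 149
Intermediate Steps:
m(R, Q) = 2*R
18*m(4, 4) + 5 = 18*(2*4) + 5 = 18*8 + 5 = 144 + 5 = 149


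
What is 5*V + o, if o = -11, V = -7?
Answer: -46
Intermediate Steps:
5*V + o = 5*(-7) - 11 = -35 - 11 = -46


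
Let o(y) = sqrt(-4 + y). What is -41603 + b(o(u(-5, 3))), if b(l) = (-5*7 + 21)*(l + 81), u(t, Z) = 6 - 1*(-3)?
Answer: -42737 - 14*sqrt(5) ≈ -42768.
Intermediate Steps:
u(t, Z) = 9 (u(t, Z) = 6 + 3 = 9)
b(l) = -1134 - 14*l (b(l) = (-35 + 21)*(81 + l) = -14*(81 + l) = -1134 - 14*l)
-41603 + b(o(u(-5, 3))) = -41603 + (-1134 - 14*sqrt(-4 + 9)) = -41603 + (-1134 - 14*sqrt(5)) = -42737 - 14*sqrt(5)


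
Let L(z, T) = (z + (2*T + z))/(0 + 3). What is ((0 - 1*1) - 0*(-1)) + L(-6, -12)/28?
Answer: -10/7 ≈ -1.4286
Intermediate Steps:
L(z, T) = 2*T/3 + 2*z/3 (L(z, T) = (z + (z + 2*T))/3 = (2*T + 2*z)*(1/3) = 2*T/3 + 2*z/3)
((0 - 1*1) - 0*(-1)) + L(-6, -12)/28 = ((0 - 1*1) - 0*(-1)) + ((2/3)*(-12) + (2/3)*(-6))/28 = ((0 - 1) - 5*0) + (-8 - 4)*(1/28) = (-1 + 0) - 12*1/28 = -1 - 3/7 = -10/7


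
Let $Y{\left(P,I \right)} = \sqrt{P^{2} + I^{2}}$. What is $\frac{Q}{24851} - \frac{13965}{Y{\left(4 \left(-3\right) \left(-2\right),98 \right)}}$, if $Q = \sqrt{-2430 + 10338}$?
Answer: $- \frac{2793 \sqrt{2545}}{1018} + \frac{2 \sqrt{1977}}{24851} \approx -138.41$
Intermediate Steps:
$Y{\left(P,I \right)} = \sqrt{I^{2} + P^{2}}$
$Q = 2 \sqrt{1977}$ ($Q = \sqrt{7908} = 2 \sqrt{1977} \approx 88.927$)
$\frac{Q}{24851} - \frac{13965}{Y{\left(4 \left(-3\right) \left(-2\right),98 \right)}} = \frac{2 \sqrt{1977}}{24851} - \frac{13965}{\sqrt{98^{2} + \left(4 \left(-3\right) \left(-2\right)\right)^{2}}} = 2 \sqrt{1977} \cdot \frac{1}{24851} - \frac{13965}{\sqrt{9604 + \left(\left(-12\right) \left(-2\right)\right)^{2}}} = \frac{2 \sqrt{1977}}{24851} - \frac{13965}{\sqrt{9604 + 24^{2}}} = \frac{2 \sqrt{1977}}{24851} - \frac{13965}{\sqrt{9604 + 576}} = \frac{2 \sqrt{1977}}{24851} - \frac{13965}{\sqrt{10180}} = \frac{2 \sqrt{1977}}{24851} - \frac{13965}{2 \sqrt{2545}} = \frac{2 \sqrt{1977}}{24851} - 13965 \frac{\sqrt{2545}}{5090} = \frac{2 \sqrt{1977}}{24851} - \frac{2793 \sqrt{2545}}{1018} = - \frac{2793 \sqrt{2545}}{1018} + \frac{2 \sqrt{1977}}{24851}$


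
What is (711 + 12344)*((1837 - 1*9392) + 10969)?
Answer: 44569770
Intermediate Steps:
(711 + 12344)*((1837 - 1*9392) + 10969) = 13055*((1837 - 9392) + 10969) = 13055*(-7555 + 10969) = 13055*3414 = 44569770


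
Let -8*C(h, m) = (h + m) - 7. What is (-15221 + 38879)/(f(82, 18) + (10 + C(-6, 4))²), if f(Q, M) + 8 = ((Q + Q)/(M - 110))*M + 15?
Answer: 34824576/145255 ≈ 239.75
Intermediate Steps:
f(Q, M) = 7 + 2*M*Q/(-110 + M) (f(Q, M) = -8 + (((Q + Q)/(M - 110))*M + 15) = -8 + (((2*Q)/(-110 + M))*M + 15) = -8 + ((2*Q/(-110 + M))*M + 15) = -8 + (2*M*Q/(-110 + M) + 15) = -8 + (15 + 2*M*Q/(-110 + M)) = 7 + 2*M*Q/(-110 + M))
C(h, m) = 7/8 - h/8 - m/8 (C(h, m) = -((h + m) - 7)/8 = -(-7 + h + m)/8 = 7/8 - h/8 - m/8)
(-15221 + 38879)/(f(82, 18) + (10 + C(-6, 4))²) = (-15221 + 38879)/((-770 + 7*18 + 2*18*82)/(-110 + 18) + (10 + (7/8 - ⅛*(-6) - ⅛*4))²) = 23658/((-770 + 126 + 2952)/(-92) + (10 + (7/8 + ¾ - ½))²) = 23658/(-1/92*2308 + (10 + 9/8)²) = 23658/(-577/23 + (89/8)²) = 23658/(-577/23 + 7921/64) = 23658/(145255/1472) = 23658*(1472/145255) = 34824576/145255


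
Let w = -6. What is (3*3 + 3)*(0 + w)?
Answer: -72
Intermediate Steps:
(3*3 + 3)*(0 + w) = (3*3 + 3)*(0 - 6) = (9 + 3)*(-6) = 12*(-6) = -72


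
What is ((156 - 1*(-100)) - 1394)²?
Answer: 1295044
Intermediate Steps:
((156 - 1*(-100)) - 1394)² = ((156 + 100) - 1394)² = (256 - 1394)² = (-1138)² = 1295044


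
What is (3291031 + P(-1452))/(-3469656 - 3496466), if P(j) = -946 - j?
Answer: -3291537/6966122 ≈ -0.47251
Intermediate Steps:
(3291031 + P(-1452))/(-3469656 - 3496466) = (3291031 + (-946 - 1*(-1452)))/(-3469656 - 3496466) = (3291031 + (-946 + 1452))/(-6966122) = (3291031 + 506)*(-1/6966122) = 3291537*(-1/6966122) = -3291537/6966122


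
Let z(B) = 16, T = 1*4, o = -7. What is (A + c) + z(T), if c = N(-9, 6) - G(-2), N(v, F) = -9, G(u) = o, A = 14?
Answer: 28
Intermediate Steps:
G(u) = -7
T = 4
c = -2 (c = -9 - 1*(-7) = -9 + 7 = -2)
(A + c) + z(T) = (14 - 2) + 16 = 12 + 16 = 28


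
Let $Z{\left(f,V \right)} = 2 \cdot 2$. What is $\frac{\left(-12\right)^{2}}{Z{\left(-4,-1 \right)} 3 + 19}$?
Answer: $\frac{144}{31} \approx 4.6452$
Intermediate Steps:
$Z{\left(f,V \right)} = 4$
$\frac{\left(-12\right)^{2}}{Z{\left(-4,-1 \right)} 3 + 19} = \frac{\left(-12\right)^{2}}{4 \cdot 3 + 19} = \frac{144}{12 + 19} = \frac{144}{31}$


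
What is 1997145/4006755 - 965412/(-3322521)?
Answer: 25935124841/32870438591 ≈ 0.78901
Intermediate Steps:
1997145/4006755 - 965412/(-3322521) = 1997145*(1/4006755) - 965412*(-1/3322521) = 44381/89039 + 107268/369169 = 25935124841/32870438591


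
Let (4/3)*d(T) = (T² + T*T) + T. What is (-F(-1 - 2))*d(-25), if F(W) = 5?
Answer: -18375/4 ≈ -4593.8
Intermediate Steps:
d(T) = 3*T²/2 + 3*T/4 (d(T) = 3*((T² + T*T) + T)/4 = 3*((T² + T²) + T)/4 = 3*(2*T² + T)/4 = 3*(T + 2*T²)/4 = 3*T²/2 + 3*T/4)
(-F(-1 - 2))*d(-25) = (-1*5)*((¾)*(-25)*(1 + 2*(-25))) = -15*(-25)*(1 - 50)/4 = -15*(-25)*(-49)/4 = -5*3675/4 = -18375/4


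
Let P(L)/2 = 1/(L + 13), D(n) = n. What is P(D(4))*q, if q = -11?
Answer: -22/17 ≈ -1.2941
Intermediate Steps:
P(L) = 2/(13 + L) (P(L) = 2/(L + 13) = 2/(13 + L))
P(D(4))*q = (2/(13 + 4))*(-11) = (2/17)*(-11) = -22/17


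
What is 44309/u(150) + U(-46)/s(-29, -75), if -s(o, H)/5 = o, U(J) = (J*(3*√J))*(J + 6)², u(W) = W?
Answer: 44309/150 - 44160*I*√46/29 ≈ 295.39 - 10328.0*I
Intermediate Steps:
U(J) = 3*J^(3/2)*(6 + J)² (U(J) = (3*J^(3/2))*(6 + J)² = 3*J^(3/2)*(6 + J)²)
s(o, H) = -5*o
44309/u(150) + U(-46)/s(-29, -75) = 44309/150 + (3*(-46)^(3/2)*(6 - 46)²)/((-5*(-29))) = 44309*(1/150) + (3*(-46*I*√46)*(-40)²)/145 = 44309/150 + (3*(-46*I*√46)*1600)*(1/145) = 44309/150 - 220800*I*√46*(1/145) = 44309/150 - 44160*I*√46/29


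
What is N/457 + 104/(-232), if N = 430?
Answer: 6529/13253 ≈ 0.49264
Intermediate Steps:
N/457 + 104/(-232) = 430/457 + 104/(-232) = 430*(1/457) + 104*(-1/232) = 430/457 - 13/29 = 6529/13253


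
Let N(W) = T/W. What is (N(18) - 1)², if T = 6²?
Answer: 1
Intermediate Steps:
T = 36
N(W) = 36/W
(N(18) - 1)² = (36/18 - 1)² = (36*(1/18) - 1)² = (2 - 1)² = 1² = 1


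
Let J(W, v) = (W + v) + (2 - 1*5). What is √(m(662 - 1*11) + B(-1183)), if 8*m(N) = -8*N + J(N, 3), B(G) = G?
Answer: I*√28042/4 ≈ 41.864*I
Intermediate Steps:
J(W, v) = -3 + W + v (J(W, v) = (W + v) + (2 - 5) = (W + v) - 3 = -3 + W + v)
m(N) = -7*N/8 (m(N) = (-8*N + (-3 + N + 3))/8 = (-8*N + N)/8 = (-7*N)/8 = -7*N/8)
√(m(662 - 1*11) + B(-1183)) = √(-7*(662 - 1*11)/8 - 1183) = √(-7*(662 - 11)/8 - 1183) = √(-7/8*651 - 1183) = √(-4557/8 - 1183) = √(-14021/8) = I*√28042/4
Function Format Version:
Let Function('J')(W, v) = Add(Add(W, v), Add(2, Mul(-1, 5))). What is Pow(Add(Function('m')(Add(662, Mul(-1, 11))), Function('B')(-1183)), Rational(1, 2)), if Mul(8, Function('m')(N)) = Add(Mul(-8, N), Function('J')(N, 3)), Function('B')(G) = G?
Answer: Mul(Rational(1, 4), I, Pow(28042, Rational(1, 2))) ≈ Mul(41.864, I)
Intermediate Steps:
Function('J')(W, v) = Add(-3, W, v) (Function('J')(W, v) = Add(Add(W, v), Add(2, -5)) = Add(Add(W, v), -3) = Add(-3, W, v))
Function('m')(N) = Mul(Rational(-7, 8), N) (Function('m')(N) = Mul(Rational(1, 8), Add(Mul(-8, N), Add(-3, N, 3))) = Mul(Rational(1, 8), Add(Mul(-8, N), N)) = Mul(Rational(1, 8), Mul(-7, N)) = Mul(Rational(-7, 8), N))
Pow(Add(Function('m')(Add(662, Mul(-1, 11))), Function('B')(-1183)), Rational(1, 2)) = Pow(Add(Mul(Rational(-7, 8), Add(662, Mul(-1, 11))), -1183), Rational(1, 2)) = Pow(Add(Mul(Rational(-7, 8), Add(662, -11)), -1183), Rational(1, 2)) = Pow(Add(Mul(Rational(-7, 8), 651), -1183), Rational(1, 2)) = Pow(Add(Rational(-4557, 8), -1183), Rational(1, 2)) = Pow(Rational(-14021, 8), Rational(1, 2)) = Mul(Rational(1, 4), I, Pow(28042, Rational(1, 2)))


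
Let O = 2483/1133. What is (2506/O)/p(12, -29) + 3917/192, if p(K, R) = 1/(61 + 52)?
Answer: 61611135319/476736 ≈ 1.2924e+5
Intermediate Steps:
p(K, R) = 1/113
O = 2483/1133 (O = 2483*(1/1133) = 2483/1133 ≈ 2.1915)
(2506/O)/p(12, -29) + 3917/192 = (2506/(2483/1133))/(1/113) + 3917/192 = (2506*(1133/2483))*113 + 3917*(1/192) = (2839298/2483)*113 + 3917/192 = 320840674/2483 + 3917/192 = 61611135319/476736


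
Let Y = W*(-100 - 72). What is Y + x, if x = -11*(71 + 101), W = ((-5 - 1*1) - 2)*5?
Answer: 4988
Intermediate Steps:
W = -40 (W = ((-5 - 1) - 2)*5 = (-6 - 2)*5 = -8*5 = -40)
x = -1892 (x = -11*172 = -1892)
Y = 6880 (Y = -40*(-100 - 72) = -40*(-172) = 6880)
Y + x = 6880 - 1892 = 4988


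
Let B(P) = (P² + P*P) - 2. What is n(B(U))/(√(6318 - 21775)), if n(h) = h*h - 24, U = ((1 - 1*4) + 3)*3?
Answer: 20*I*√15457/15457 ≈ 0.16087*I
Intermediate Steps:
U = 0 (U = ((1 - 4) + 3)*3 = (-3 + 3)*3 = 0*3 = 0)
B(P) = -2 + 2*P² (B(P) = (P² + P²) - 2 = 2*P² - 2 = -2 + 2*P²)
n(h) = -24 + h² (n(h) = h² - 24 = -24 + h²)
n(B(U))/(√(6318 - 21775)) = (-24 + (-2 + 2*0²)²)/(√(6318 - 21775)) = (-24 + (-2 + 2*0)²)/(√(-15457)) = (-24 + (-2 + 0)²)/((I*√15457)) = (-24 + (-2)²)*(-I*√15457/15457) = (-24 + 4)*(-I*√15457/15457) = -(-20)*I*√15457/15457 = 20*I*√15457/15457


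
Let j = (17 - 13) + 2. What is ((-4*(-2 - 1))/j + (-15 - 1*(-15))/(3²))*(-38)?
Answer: -76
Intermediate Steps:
j = 6 (j = 4 + 2 = 6)
((-4*(-2 - 1))/j + (-15 - 1*(-15))/(3²))*(-38) = (-4*(-2 - 1)/6 + (-15 - 1*(-15))/(3²))*(-38) = (-4*(-3)*(⅙) + (-15 + 15)/9)*(-38) = (12*(⅙) + 0*(⅑))*(-38) = (2 + 0)*(-38) = 2*(-38) = -76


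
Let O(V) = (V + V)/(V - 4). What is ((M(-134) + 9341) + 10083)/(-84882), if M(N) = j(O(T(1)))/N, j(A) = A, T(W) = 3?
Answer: -1301411/5687094 ≈ -0.22884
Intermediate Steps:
O(V) = 2*V/(-4 + V) (O(V) = (2*V)/(-4 + V) = 2*V/(-4 + V))
M(N) = -6/N (M(N) = (2*3/(-4 + 3))/N = (2*3/(-1))/N = (2*3*(-1))/N = -6/N)
((M(-134) + 9341) + 10083)/(-84882) = ((-6/(-134) + 9341) + 10083)/(-84882) = ((-6*(-1/134) + 9341) + 10083)*(-1/84882) = ((3/67 + 9341) + 10083)*(-1/84882) = (625850/67 + 10083)*(-1/84882) = (1301411/67)*(-1/84882) = -1301411/5687094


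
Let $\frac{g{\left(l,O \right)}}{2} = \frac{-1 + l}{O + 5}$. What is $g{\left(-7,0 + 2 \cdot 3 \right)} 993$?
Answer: $- \frac{15888}{11} \approx -1444.4$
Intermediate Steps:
$g{\left(l,O \right)} = \frac{2 \left(-1 + l\right)}{5 + O}$ ($g{\left(l,O \right)} = 2 \frac{-1 + l}{O + 5} = 2 \frac{-1 + l}{5 + O} = \frac{2 \left(-1 + l\right)}{5 + O}$)
$g{\left(-7,0 + 2 \cdot 3 \right)} 993 = \frac{2 \left(-1 - 7\right)}{5 + \left(0 + 2 \cdot 3\right)} 993 = 2 \frac{1}{5 + \left(0 + 6\right)} \left(-8\right) 993 = 2 \frac{1}{5 + 6} \left(-8\right) 993 = 2 \cdot \frac{1}{11} \left(-8\right) 993 = \left(- \frac{16}{11}\right) 993 = - \frac{15888}{11}$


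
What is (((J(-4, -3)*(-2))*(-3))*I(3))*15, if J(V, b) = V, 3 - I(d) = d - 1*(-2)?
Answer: 720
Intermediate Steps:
I(d) = 1 - d (I(d) = 3 - (d - 1*(-2)) = 3 - (d + 2) = 3 - (2 + d) = 3 + (-2 - d) = 1 - d)
(((J(-4, -3)*(-2))*(-3))*I(3))*15 = ((-4*(-2)*(-3))*(1 - 1*3))*15 = ((8*(-3))*(1 - 3))*15 = -24*(-2)*15 = 48*15 = 720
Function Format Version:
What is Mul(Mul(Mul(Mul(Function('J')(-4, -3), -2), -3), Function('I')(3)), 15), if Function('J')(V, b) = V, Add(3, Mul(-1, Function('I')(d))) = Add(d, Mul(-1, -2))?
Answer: 720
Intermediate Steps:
Function('I')(d) = Add(1, Mul(-1, d)) (Function('I')(d) = Add(3, Mul(-1, Add(d, Mul(-1, -2)))) = Add(3, Mul(-1, Add(d, 2))) = Add(3, Mul(-1, Add(2, d))) = Add(3, Add(-2, Mul(-1, d))) = Add(1, Mul(-1, d)))
Mul(Mul(Mul(Mul(Function('J')(-4, -3), -2), -3), Function('I')(3)), 15) = Mul(Mul(Mul(Mul(-4, -2), -3), Add(1, Mul(-1, 3))), 15) = Mul(Mul(Mul(8, -3), Add(1, -3)), 15) = Mul(Mul(-24, -2), 15) = Mul(48, 15) = 720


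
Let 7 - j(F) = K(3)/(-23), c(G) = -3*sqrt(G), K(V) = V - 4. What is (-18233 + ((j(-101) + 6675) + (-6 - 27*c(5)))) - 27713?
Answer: -903211/23 + 81*sqrt(5) ≈ -39089.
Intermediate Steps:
K(V) = -4 + V
j(F) = 160/23 (j(F) = 7 - (-4 + 3)/(-23) = 7 - (-1)*(-1)/23 = 7 - 1*1/23 = 7 - 1/23 = 160/23)
(-18233 + ((j(-101) + 6675) + (-6 - 27*c(5)))) - 27713 = (-18233 + ((160/23 + 6675) + (-6 - (-81)*sqrt(5)))) - 27713 = (-18233 + (153685/23 + (-6 + 81*sqrt(5)))) - 27713 = (-18233 + (153547/23 + 81*sqrt(5))) - 27713 = (-265812/23 + 81*sqrt(5)) - 27713 = -903211/23 + 81*sqrt(5)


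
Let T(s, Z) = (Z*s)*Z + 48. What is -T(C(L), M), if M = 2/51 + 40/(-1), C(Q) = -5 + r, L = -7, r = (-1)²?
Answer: 16488928/2601 ≈ 6339.5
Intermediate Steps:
r = 1
C(Q) = -4 (C(Q) = -5 + 1 = -4)
M = -2038/51 (M = 2*(1/51) + 40*(-1) = 2/51 - 40 = -2038/51 ≈ -39.961)
T(s, Z) = 48 + s*Z² (T(s, Z) = s*Z² + 48 = 48 + s*Z²)
-T(C(L), M) = -(48 - 4*(-2038/51)²) = -(48 - 4*4153444/2601) = -(48 - 16613776/2601) = -1*(-16488928/2601) = 16488928/2601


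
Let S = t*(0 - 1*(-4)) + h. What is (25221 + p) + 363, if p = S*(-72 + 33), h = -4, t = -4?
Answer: 26364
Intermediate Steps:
S = -20 (S = -4*(0 - 1*(-4)) - 4 = -4*(0 + 4) - 4 = -4*4 - 4 = -16 - 4 = -20)
p = 780 (p = -20*(-72 + 33) = -20*(-39) = 780)
(25221 + p) + 363 = (25221 + 780) + 363 = 26001 + 363 = 26364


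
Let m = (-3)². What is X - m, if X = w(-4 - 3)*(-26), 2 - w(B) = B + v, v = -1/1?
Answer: -269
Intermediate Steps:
v = -1 (v = -1*1 = -1)
w(B) = 3 - B (w(B) = 2 - (B - 1) = 2 - (-1 + B) = 2 + (1 - B) = 3 - B)
m = 9
X = -260 (X = (3 - (-4 - 3))*(-26) = (3 - 1*(-7))*(-26) = (3 + 7)*(-26) = 10*(-26) = -260)
X - m = -260 - 1*9 = -260 - 9 = -269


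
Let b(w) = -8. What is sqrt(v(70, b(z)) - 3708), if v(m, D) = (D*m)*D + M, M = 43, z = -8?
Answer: sqrt(815) ≈ 28.548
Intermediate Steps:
v(m, D) = 43 + m*D**2 (v(m, D) = (D*m)*D + 43 = m*D**2 + 43 = 43 + m*D**2)
sqrt(v(70, b(z)) - 3708) = sqrt((43 + 70*(-8)**2) - 3708) = sqrt((43 + 70*64) - 3708) = sqrt((43 + 4480) - 3708) = sqrt(4523 - 3708) = sqrt(815)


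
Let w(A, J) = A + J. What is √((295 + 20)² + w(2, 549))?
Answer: 8*√1559 ≈ 315.87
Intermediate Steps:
√((295 + 20)² + w(2, 549)) = √((295 + 20)² + (2 + 549)) = √(315² + 551) = √(99225 + 551) = √99776 = 8*√1559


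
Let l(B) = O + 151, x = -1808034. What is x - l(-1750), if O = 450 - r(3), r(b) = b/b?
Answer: -1808634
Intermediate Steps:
r(b) = 1
O = 449 (O = 450 - 1*1 = 450 - 1 = 449)
l(B) = 600 (l(B) = 449 + 151 = 600)
x - l(-1750) = -1808034 - 1*600 = -1808034 - 600 = -1808634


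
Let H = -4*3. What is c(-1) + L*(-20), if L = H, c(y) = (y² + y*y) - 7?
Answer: 235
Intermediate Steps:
c(y) = -7 + 2*y² (c(y) = (y² + y²) - 7 = 2*y² - 7 = -7 + 2*y²)
H = -12
L = -12
c(-1) + L*(-20) = (-7 + 2*(-1)²) - 12*(-20) = (-7 + 2*1) + 240 = (-7 + 2) + 240 = -5 + 240 = 235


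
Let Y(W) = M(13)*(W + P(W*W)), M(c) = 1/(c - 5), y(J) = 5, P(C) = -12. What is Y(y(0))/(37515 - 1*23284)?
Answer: -1/16264 ≈ -6.1485e-5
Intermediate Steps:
M(c) = 1/(-5 + c)
Y(W) = -3/2 + W/8 (Y(W) = (W - 12)/(-5 + 13) = (-12 + W)/8 = -3/2 + W/8)
Y(y(0))/(37515 - 1*23284) = (-3/2 + (⅛)*5)/(37515 - 1*23284) = (-3/2 + 5/8)/(37515 - 23284) = -7/8/14231 = -7/8*1/14231 = -1/16264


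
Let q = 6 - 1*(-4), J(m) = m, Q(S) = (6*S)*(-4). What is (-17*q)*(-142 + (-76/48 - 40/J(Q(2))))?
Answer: 48535/2 ≈ 24268.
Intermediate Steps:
Q(S) = -24*S
q = 10 (q = 6 + 4 = 10)
(-17*q)*(-142 + (-76/48 - 40/J(Q(2)))) = (-17*10)*(-142 + (-76/48 - 40/((-24*2)))) = -170*(-142 + (-76*1/48 - 40/(-48))) = -170*(-142 + (-19/12 - 40*(-1/48))) = -170*(-142 + (-19/12 + 5/6)) = -170*(-142 - 3/4) = -170*(-571/4) = 48535/2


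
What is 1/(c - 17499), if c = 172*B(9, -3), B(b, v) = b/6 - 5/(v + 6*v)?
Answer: -21/361201 ≈ -5.8139e-5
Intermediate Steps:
B(b, v) = -5/(7*v) + b/6 (B(b, v) = b*(⅙) - 5*1/(7*v) = b/6 - 5/(7*v) = -5/(7*v) + b/6)
c = 6278/21 (c = 172*(-5/7/(-3) + (⅙)*9) = 172*(-5/7*(-⅓) + 3/2) = 172*(5/21 + 3/2) = 172*(73/42) = 6278/21 ≈ 298.95)
1/(c - 17499) = 1/(6278/21 - 17499) = 1/(-361201/21) = -21/361201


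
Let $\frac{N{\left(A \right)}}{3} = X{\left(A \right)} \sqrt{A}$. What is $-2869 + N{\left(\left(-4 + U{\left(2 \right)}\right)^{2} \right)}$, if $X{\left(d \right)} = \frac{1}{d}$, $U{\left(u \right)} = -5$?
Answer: $- \frac{8606}{3} \approx -2868.7$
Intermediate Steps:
$N{\left(A \right)} = \frac{3}{\sqrt{A}}$ ($N{\left(A \right)} = 3 \frac{\sqrt{A}}{A} = \frac{3}{\sqrt{A}}$)
$-2869 + N{\left(\left(-4 + U{\left(2 \right)}\right)^{2} \right)} = -2869 + \frac{3}{9} = -2869 + 3 \cdot \frac{1}{9} = -2869 + \frac{1}{3} = - \frac{8606}{3}$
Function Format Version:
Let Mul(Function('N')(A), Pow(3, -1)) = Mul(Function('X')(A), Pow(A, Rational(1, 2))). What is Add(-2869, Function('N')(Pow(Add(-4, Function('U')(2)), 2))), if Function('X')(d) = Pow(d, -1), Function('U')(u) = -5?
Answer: Rational(-8606, 3) ≈ -2868.7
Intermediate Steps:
Function('N')(A) = Mul(3, Pow(A, Rational(-1, 2))) (Function('N')(A) = Mul(3, Mul(Pow(A, -1), Pow(A, Rational(1, 2)))) = Mul(3, Pow(A, Rational(-1, 2))))
Add(-2869, Function('N')(Pow(Add(-4, Function('U')(2)), 2))) = Add(-2869, Mul(3, Pow(Pow(Add(-4, -5), 2), Rational(-1, 2)))) = Add(-2869, Mul(3, Pow(Pow(-9, 2), Rational(-1, 2)))) = Add(-2869, Mul(3, Pow(81, Rational(-1, 2)))) = Add(-2869, Mul(3, Rational(1, 9))) = Add(-2869, Rational(1, 3)) = Rational(-8606, 3)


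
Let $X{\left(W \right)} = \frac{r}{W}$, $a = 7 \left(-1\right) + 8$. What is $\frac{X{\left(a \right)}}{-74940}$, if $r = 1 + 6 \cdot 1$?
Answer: $- \frac{7}{74940} \approx -9.3408 \cdot 10^{-5}$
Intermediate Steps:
$r = 7$ ($r = 1 + 6 = 7$)
$a = 1$ ($a = -7 + 8 = 1$)
$X{\left(W \right)} = \frac{7}{W}$
$\frac{X{\left(a \right)}}{-74940} = \frac{7 \cdot 1^{-1}}{-74940} = 7 \cdot 1 \left(- \frac{1}{74940}\right) = 7 \left(- \frac{1}{74940}\right) = - \frac{7}{74940}$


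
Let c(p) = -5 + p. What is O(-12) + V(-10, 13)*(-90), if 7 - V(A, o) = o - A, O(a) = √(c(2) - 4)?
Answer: 1440 + I*√7 ≈ 1440.0 + 2.6458*I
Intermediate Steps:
O(a) = I*√7 (O(a) = √((-5 + 2) - 4) = √(-3 - 4) = √(-7) = I*√7)
V(A, o) = 7 + A - o (V(A, o) = 7 - (o - A) = 7 + (A - o) = 7 + A - o)
O(-12) + V(-10, 13)*(-90) = I*√7 + (7 - 10 - 1*13)*(-90) = I*√7 + (7 - 10 - 13)*(-90) = I*√7 - 16*(-90) = I*√7 + 1440 = 1440 + I*√7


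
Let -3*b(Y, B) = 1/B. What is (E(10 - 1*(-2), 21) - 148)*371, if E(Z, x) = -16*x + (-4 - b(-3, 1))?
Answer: -542773/3 ≈ -1.8092e+5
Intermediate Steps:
b(Y, B) = -1/(3*B)
E(Z, x) = -11/3 - 16*x (E(Z, x) = -16*x + (-4 - (-1)/(3*1)) = -16*x + (-4 - (-1)/3) = -16*x + (-4 - 1*(-⅓)) = -16*x + (-4 + ⅓) = -16*x - 11/3 = -11/3 - 16*x)
(E(10 - 1*(-2), 21) - 148)*371 = ((-11/3 - 16*21) - 148)*371 = ((-11/3 - 336) - 148)*371 = (-1019/3 - 148)*371 = -1463/3*371 = -542773/3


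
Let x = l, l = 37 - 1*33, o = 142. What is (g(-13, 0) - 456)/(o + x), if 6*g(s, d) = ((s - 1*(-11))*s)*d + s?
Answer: -2749/876 ≈ -3.1381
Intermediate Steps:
g(s, d) = s/6 + d*s*(11 + s)/6 (g(s, d) = (((s - 1*(-11))*s)*d + s)/6 = (((s + 11)*s)*d + s)/6 = (((11 + s)*s)*d + s)/6 = ((s*(11 + s))*d + s)/6 = (d*s*(11 + s) + s)/6 = (s + d*s*(11 + s))/6 = s/6 + d*s*(11 + s)/6)
l = 4 (l = 37 - 33 = 4)
x = 4
(g(-13, 0) - 456)/(o + x) = ((⅙)*(-13)*(1 + 11*0 + 0*(-13)) - 456)/(142 + 4) = ((⅙)*(-13)*(1 + 0 + 0) - 456)/146 = ((⅙)*(-13)*1 - 456)*(1/146) = (-13/6 - 456)*(1/146) = -2749/6*1/146 = -2749/876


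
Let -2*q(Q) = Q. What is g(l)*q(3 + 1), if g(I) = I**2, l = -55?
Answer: -6050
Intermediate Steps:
q(Q) = -Q/2
g(l)*q(3 + 1) = (-55)**2*(-(3 + 1)/2) = 3025*(-1/2*4) = 3025*(-2) = -6050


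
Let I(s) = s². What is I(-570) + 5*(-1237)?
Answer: 318715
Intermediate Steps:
I(-570) + 5*(-1237) = (-570)² + 5*(-1237) = 324900 - 6185 = 318715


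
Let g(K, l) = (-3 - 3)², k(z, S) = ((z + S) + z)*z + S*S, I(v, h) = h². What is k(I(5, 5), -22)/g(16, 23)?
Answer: 296/9 ≈ 32.889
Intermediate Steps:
k(z, S) = S² + z*(S + 2*z) (k(z, S) = ((S + z) + z)*z + S² = (S + 2*z)*z + S² = z*(S + 2*z) + S² = S² + z*(S + 2*z))
g(K, l) = 36 (g(K, l) = (-6)² = 36)
k(I(5, 5), -22)/g(16, 23) = ((-22)² + 2*(5²)² - 22*5²)/36 = (484 + 2*25² - 22*25)*(1/36) = (484 + 2*625 - 550)*(1/36) = (484 + 1250 - 550)*(1/36) = 1184*(1/36) = 296/9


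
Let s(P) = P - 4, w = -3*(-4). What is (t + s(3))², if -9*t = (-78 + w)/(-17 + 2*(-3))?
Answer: 8281/4761 ≈ 1.7393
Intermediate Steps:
w = 12
s(P) = -4 + P
t = -22/69 (t = -(-78 + 12)/(9*(-17 + 2*(-3))) = -(-22)/(3*(-17 - 6)) = -(-22)/(3*(-23)) = -(-22)*(-1)/(3*23) = -⅑*66/23 = -22/69 ≈ -0.31884)
(t + s(3))² = (-22/69 + (-4 + 3))² = (-22/69 - 1)² = (-91/69)² = 8281/4761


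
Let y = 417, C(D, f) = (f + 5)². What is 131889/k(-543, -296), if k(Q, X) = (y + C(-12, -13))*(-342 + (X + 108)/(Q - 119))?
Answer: -43655259/54404948 ≈ -0.80241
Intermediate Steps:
C(D, f) = (5 + f)²
k(Q, X) = -164502 + 481*(108 + X)/(-119 + Q) (k(Q, X) = (417 + (5 - 13)²)*(-342 + (X + 108)/(Q - 119)) = (417 + (-8)²)*(-342 + (108 + X)/(-119 + Q)) = (417 + 64)*(-342 + (108 + X)/(-119 + Q)) = 481*(-342 + (108 + X)/(-119 + Q)) = -164502 + 481*(108 + X)/(-119 + Q))
131889/k(-543, -296) = 131889/((481*(40806 - 296 - 342*(-543))/(-119 - 543))) = 131889/((481*(40806 - 296 + 185706)/(-662))) = 131889/((481*(-1/662)*226216)) = 131889/(-54404948/331) = 131889*(-331/54404948) = -43655259/54404948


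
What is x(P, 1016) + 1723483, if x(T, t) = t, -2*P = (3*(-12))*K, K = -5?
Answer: 1724499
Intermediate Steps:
P = -90 (P = -3*(-12)*(-5)/2 = -(-18)*(-5) = -1/2*180 = -90)
x(P, 1016) + 1723483 = 1016 + 1723483 = 1724499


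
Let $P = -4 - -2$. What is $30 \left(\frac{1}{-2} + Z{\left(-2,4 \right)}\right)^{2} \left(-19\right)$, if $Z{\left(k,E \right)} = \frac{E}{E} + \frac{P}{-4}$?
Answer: $-570$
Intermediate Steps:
$P = -2$ ($P = -4 + 2 = -2$)
$Z{\left(k,E \right)} = \frac{3}{2}$ ($Z{\left(k,E \right)} = \frac{E}{E} - \frac{2}{-4} = 1 - - \frac{1}{2} = 1 + \frac{1}{2} = \frac{3}{2}$)
$30 \left(\frac{1}{-2} + Z{\left(-2,4 \right)}\right)^{2} \left(-19\right) = 30 \left(\frac{1}{-2} + \frac{3}{2}\right)^{2} \left(-19\right) = 30 \left(- \frac{1}{2} + \frac{3}{2}\right)^{2} \left(-19\right) = 30 \cdot 1^{2} \left(-19\right) = 30 \cdot 1 \left(-19\right) = 30 \left(-19\right) = -570$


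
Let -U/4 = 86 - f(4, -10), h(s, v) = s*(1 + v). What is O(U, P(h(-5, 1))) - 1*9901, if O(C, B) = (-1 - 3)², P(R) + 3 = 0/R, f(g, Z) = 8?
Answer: -9885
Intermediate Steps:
P(R) = -3 (P(R) = -3 + 0/R = -3 + 0 = -3)
U = -312 (U = -4*(86 - 1*8) = -4*(86 - 8) = -4*78 = -312)
O(C, B) = 16 (O(C, B) = (-4)² = 16)
O(U, P(h(-5, 1))) - 1*9901 = 16 - 1*9901 = 16 - 9901 = -9885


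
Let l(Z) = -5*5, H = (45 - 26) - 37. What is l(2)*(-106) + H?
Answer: 2632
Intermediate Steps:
H = -18 (H = 19 - 37 = -18)
l(Z) = -25
l(2)*(-106) + H = -25*(-106) - 18 = 2650 - 18 = 2632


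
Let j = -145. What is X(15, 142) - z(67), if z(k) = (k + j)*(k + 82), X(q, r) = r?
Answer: 11764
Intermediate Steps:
z(k) = (-145 + k)*(82 + k) (z(k) = (k - 145)*(k + 82) = (-145 + k)*(82 + k))
X(15, 142) - z(67) = 142 - (-11890 + 67² - 63*67) = 142 - (-11890 + 4489 - 4221) = 142 - 1*(-11622) = 142 + 11622 = 11764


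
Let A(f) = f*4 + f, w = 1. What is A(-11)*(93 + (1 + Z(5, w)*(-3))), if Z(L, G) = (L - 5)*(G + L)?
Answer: -5170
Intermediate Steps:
Z(L, G) = (-5 + L)*(G + L)
A(f) = 5*f (A(f) = 4*f + f = 5*f)
A(-11)*(93 + (1 + Z(5, w)*(-3))) = (5*(-11))*(93 + (1 + (5² - 5*1 - 5*5 + 1*5)*(-3))) = -55*(93 + (1 + (25 - 5 - 25 + 5)*(-3))) = -55*(93 + (1 + 0*(-3))) = -55*(93 + (1 + 0)) = -55*(93 + 1) = -55*94 = -5170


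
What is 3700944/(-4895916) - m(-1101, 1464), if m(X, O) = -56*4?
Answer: 91082020/407993 ≈ 223.24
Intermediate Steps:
m(X, O) = -224
3700944/(-4895916) - m(-1101, 1464) = 3700944/(-4895916) - 1*(-224) = 3700944*(-1/4895916) + 224 = -308412/407993 + 224 = 91082020/407993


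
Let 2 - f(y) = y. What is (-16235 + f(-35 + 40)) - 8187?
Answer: -24425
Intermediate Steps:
f(y) = 2 - y
(-16235 + f(-35 + 40)) - 8187 = (-16235 + (2 - (-35 + 40))) - 8187 = (-16235 + (2 - 1*5)) - 8187 = (-16235 + (2 - 5)) - 8187 = (-16235 - 3) - 8187 = -16238 - 8187 = -24425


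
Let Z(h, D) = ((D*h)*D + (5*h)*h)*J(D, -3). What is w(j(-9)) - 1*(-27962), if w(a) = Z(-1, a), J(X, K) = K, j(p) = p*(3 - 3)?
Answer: 27947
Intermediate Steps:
j(p) = 0 (j(p) = p*0 = 0)
Z(h, D) = -15*h**2 - 3*h*D**2 (Z(h, D) = ((D*h)*D + (5*h)*h)*(-3) = (h*D**2 + 5*h**2)*(-3) = (5*h**2 + h*D**2)*(-3) = -15*h**2 - 3*h*D**2)
w(a) = -15 + 3*a**2 (w(a) = -3*(-1)*(a**2 + 5*(-1)) = -3*(-1)*(a**2 - 5) = -3*(-1)*(-5 + a**2) = -15 + 3*a**2)
w(j(-9)) - 1*(-27962) = (-15 + 3*0**2) - 1*(-27962) = (-15 + 3*0) + 27962 = (-15 + 0) + 27962 = -15 + 27962 = 27947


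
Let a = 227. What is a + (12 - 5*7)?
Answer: 204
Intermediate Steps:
a + (12 - 5*7) = 227 + (12 - 5*7) = 227 + (12 - 35) = 227 - 23 = 204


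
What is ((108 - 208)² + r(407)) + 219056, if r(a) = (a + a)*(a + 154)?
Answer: 685710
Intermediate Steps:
r(a) = 2*a*(154 + a) (r(a) = (2*a)*(154 + a) = 2*a*(154 + a))
((108 - 208)² + r(407)) + 219056 = ((108 - 208)² + 2*407*(154 + 407)) + 219056 = ((-100)² + 2*407*561) + 219056 = (10000 + 456654) + 219056 = 466654 + 219056 = 685710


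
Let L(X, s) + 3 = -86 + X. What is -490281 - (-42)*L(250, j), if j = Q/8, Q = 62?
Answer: -483519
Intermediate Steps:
j = 31/4 (j = 62/8 = 62*(1/8) = 31/4 ≈ 7.7500)
L(X, s) = -89 + X (L(X, s) = -3 + (-86 + X) = -89 + X)
-490281 - (-42)*L(250, j) = -490281 - (-42)*(-89 + 250) = -490281 - (-42)*161 = -490281 - 1*(-6762) = -490281 + 6762 = -483519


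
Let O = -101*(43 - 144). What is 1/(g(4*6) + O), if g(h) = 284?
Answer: 1/10485 ≈ 9.5374e-5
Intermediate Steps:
O = 10201 (O = -101*(-101) = 10201)
1/(g(4*6) + O) = 1/(284 + 10201) = 1/10485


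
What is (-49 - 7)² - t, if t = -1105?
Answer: 4241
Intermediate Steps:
(-49 - 7)² - t = (-49 - 7)² - 1*(-1105) = (-56)² + 1105 = 3136 + 1105 = 4241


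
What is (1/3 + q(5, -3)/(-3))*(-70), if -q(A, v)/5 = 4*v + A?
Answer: 2380/3 ≈ 793.33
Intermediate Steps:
q(A, v) = -20*v - 5*A (q(A, v) = -5*(4*v + A) = -5*(A + 4*v) = -20*v - 5*A)
(1/3 + q(5, -3)/(-3))*(-70) = (1/3 + (-20*(-3) - 5*5)/(-3))*(-70) = (1*(⅓) + (60 - 25)*(-⅓))*(-70) = (⅓ + 35*(-⅓))*(-70) = (⅓ - 35/3)*(-70) = -34/3*(-70) = 2380/3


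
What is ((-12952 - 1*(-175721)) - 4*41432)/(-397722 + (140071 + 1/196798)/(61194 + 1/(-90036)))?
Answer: 1604208025150218103/215621883136459990812 ≈ 0.0074399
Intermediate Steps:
((-12952 - 1*(-175721)) - 4*41432)/(-397722 + (140071 + 1/196798)/(61194 + 1/(-90036))) = ((-12952 + 175721) - 165728)/(-397722 + (140071 + 1/196798)/(61194 - 1/90036)) = (162769 - 165728)/(-397722 + 27565692659/(196798*(5509662983/90036))) = -2959/(-397722 + (27565692659/196798)*(90036/5509662983)) = -2959/(-397722 + 1240952352122862/542145327864217) = -2959/(-215621883136459990812/542145327864217) = -2959*(-542145327864217/215621883136459990812) = 1604208025150218103/215621883136459990812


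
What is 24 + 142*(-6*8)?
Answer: -6792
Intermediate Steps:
24 + 142*(-6*8) = 24 + 142*(-48) = 24 - 6816 = -6792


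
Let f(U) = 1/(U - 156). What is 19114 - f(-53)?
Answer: 3994827/209 ≈ 19114.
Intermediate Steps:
f(U) = 1/(-156 + U)
19114 - f(-53) = 19114 - 1/(-156 - 53) = 19114 - 1/(-209) = 19114 - 1*(-1/209) = 19114 + 1/209 = 3994827/209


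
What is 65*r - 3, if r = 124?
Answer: 8057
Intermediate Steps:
65*r - 3 = 65*124 - 3 = 8060 - 3 = 8057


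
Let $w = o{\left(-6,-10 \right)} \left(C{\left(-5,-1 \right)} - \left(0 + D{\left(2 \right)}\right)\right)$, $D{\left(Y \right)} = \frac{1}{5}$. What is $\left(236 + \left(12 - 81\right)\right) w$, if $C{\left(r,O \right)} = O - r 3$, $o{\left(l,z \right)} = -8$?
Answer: $- \frac{92184}{5} \approx -18437.0$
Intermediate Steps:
$D{\left(Y \right)} = \frac{1}{5}$
$C{\left(r,O \right)} = O - 3 r$
$w = - \frac{552}{5}$ ($w = - 8 \left(\left(-1 - -15\right) - \left(0 + \frac{1}{5}\right)\right) = - 8 \left(\left(-1 + 15\right) - \frac{1}{5}\right) = - 8 \left(14 - \frac{1}{5}\right) = \left(-8\right) \frac{69}{5} = - \frac{552}{5} \approx -110.4$)
$\left(236 + \left(12 - 81\right)\right) w = \left(236 + \left(12 - 81\right)\right) \left(- \frac{552}{5}\right) = \left(236 - 69\right) \left(- \frac{552}{5}\right) = 167 \left(- \frac{552}{5}\right) = - \frac{92184}{5}$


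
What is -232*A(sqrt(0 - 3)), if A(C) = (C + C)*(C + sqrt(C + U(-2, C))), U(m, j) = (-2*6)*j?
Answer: 1392 - 464*I*3**(3/4)*sqrt(11)*sqrt(-I) ≈ -1088.5 - 2480.5*I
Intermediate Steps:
U(m, j) = -12*j
A(C) = 2*C*(C + sqrt(11)*sqrt(-C)) (A(C) = (C + C)*(C + sqrt(C - 12*C)) = (2*C)*(C + sqrt(-11*C)) = (2*C)*(C + sqrt(11)*sqrt(-C)) = 2*C*(C + sqrt(11)*sqrt(-C)))
-232*A(sqrt(0 - 3)) = -464*sqrt(0 - 3)*(sqrt(0 - 3) + sqrt(11)*sqrt(-sqrt(0 - 3))) = -464*sqrt(-3)*(sqrt(-3) + sqrt(11)*sqrt(-sqrt(-3))) = -464*I*sqrt(3)*(I*sqrt(3) + sqrt(11)*sqrt(-I*sqrt(3))) = -464*I*sqrt(3)*(I*sqrt(3) + sqrt(11)*(3**(1/4)*sqrt(-I))) = -464*I*sqrt(3)*(I*sqrt(3) + 3**(1/4)*sqrt(11)*sqrt(-I))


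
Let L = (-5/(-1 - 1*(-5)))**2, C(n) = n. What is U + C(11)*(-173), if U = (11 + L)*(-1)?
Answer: -30649/16 ≈ -1915.6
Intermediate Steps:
L = 25/16 (L = (-5/(-1 + 5))**2 = (-5/4)**2 = 25/16 ≈ 1.5625)
U = -201/16 (U = (11 + 25/16)*(-1) = (201/16)*(-1) = -201/16 ≈ -12.563)
U + C(11)*(-173) = -201/16 + 11*(-173) = -201/16 - 1903 = -30649/16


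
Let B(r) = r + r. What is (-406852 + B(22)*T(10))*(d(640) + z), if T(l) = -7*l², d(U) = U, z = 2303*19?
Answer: -19430435844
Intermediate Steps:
z = 43757
B(r) = 2*r
(-406852 + B(22)*T(10))*(d(640) + z) = (-406852 + (2*22)*(-7*10²))*(640 + 43757) = (-406852 + 44*(-7*100))*44397 = (-406852 + 44*(-700))*44397 = (-406852 - 30800)*44397 = -437652*44397 = -19430435844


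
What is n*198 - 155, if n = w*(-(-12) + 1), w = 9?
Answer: 23011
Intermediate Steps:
n = 117 (n = 9*(-(-12) + 1) = 9*(-3*(-4) + 1) = 9*(12 + 1) = 9*13 = 117)
n*198 - 155 = 117*198 - 155 = 23166 - 155 = 23011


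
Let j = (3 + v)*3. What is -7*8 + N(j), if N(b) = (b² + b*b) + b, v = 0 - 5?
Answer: 10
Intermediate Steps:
v = -5
j = -6 (j = (3 - 5)*3 = -2*3 = -6)
N(b) = b + 2*b² (N(b) = (b² + b²) + b = 2*b² + b = b + 2*b²)
-7*8 + N(j) = -7*8 - 6*(1 + 2*(-6)) = -56 - 6*(1 - 12) = -56 - 6*(-11) = -56 + 66 = 10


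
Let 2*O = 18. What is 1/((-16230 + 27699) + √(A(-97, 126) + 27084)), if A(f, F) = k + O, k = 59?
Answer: 11469/131510809 - 4*√1697/131510809 ≈ 8.5957e-5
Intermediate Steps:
O = 9 (O = (½)*18 = 9)
A(f, F) = 68 (A(f, F) = 59 + 9 = 68)
1/((-16230 + 27699) + √(A(-97, 126) + 27084)) = 1/((-16230 + 27699) + √(68 + 27084)) = 1/(11469 + √27152) = 1/(11469 + 4*√1697)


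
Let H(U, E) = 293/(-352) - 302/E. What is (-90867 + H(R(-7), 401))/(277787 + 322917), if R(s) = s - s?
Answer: -12826282581/84790571008 ≈ -0.15127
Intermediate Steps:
R(s) = 0
H(U, E) = -293/352 - 302/E (H(U, E) = 293*(-1/352) - 302/E = -293/352 - 302/E)
(-90867 + H(R(-7), 401))/(277787 + 322917) = (-90867 + (-293/352 - 302/401))/(277787 + 322917) = (-90867 + (-293/352 - 302*1/401))/600704 = (-90867 + (-293/352 - 302/401))*(1/600704) = (-90867 - 223797/141152)*(1/600704) = -12826282581/141152*1/600704 = -12826282581/84790571008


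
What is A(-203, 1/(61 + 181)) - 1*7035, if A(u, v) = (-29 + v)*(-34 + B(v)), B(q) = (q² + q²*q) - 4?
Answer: -20349200115243/3429742096 ≈ -5933.2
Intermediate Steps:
B(q) = -4 + q² + q³ (B(q) = (q² + q³) - 4 = -4 + q² + q³)
A(u, v) = (-29 + v)*(-38 + v² + v³) (A(u, v) = (-29 + v)*(-34 + (-4 + v² + v³)) = (-29 + v)*(-38 + v² + v³))
A(-203, 1/(61 + 181)) - 1*7035 = (1102 + (1/(61 + 181))⁴ - 38/(61 + 181) - 29/(61 + 181)² - 28/(61 + 181)³) - 1*7035 = (1102 + (1/242)⁴ - 38/242 - 29*(1/242)² - 28*(1/242)³) - 7035 = (1102 + (1/242)⁴ - 38*1/242 - 29*(1/242)² - 28*(1/242)³) - 7035 = (1102 + 1/3429742096 - 19/121 - 29*1/58564 - 28*1/14172488) - 7035 = (1102 + 1/3429742096 - 19/121 - 29/58564 - 7/3543122) - 7035 = 3779035530117/3429742096 - 7035 = -20349200115243/3429742096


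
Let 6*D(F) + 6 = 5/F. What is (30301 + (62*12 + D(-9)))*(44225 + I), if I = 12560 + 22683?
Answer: 66608925314/27 ≈ 2.4670e+9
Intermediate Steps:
D(F) = -1 + 5/(6*F) (D(F) = -1 + (5/F)/6 = -1 + 5/(6*F))
I = 35243
(30301 + (62*12 + D(-9)))*(44225 + I) = (30301 + (62*12 + (5/6 - 1*(-9))/(-9)))*(44225 + 35243) = (30301 + (744 - (5/6 + 9)/9))*79468 = (30301 + (744 - 1/9*59/6))*79468 = (30301 + (744 - 59/54))*79468 = (30301 + 40117/54)*79468 = (1676371/54)*79468 = 66608925314/27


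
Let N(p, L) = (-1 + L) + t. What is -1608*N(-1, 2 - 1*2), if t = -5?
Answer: 9648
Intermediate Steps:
N(p, L) = -6 + L (N(p, L) = (-1 + L) - 5 = -6 + L)
-1608*N(-1, 2 - 1*2) = -1608*(-6 + (2 - 1*2)) = -1608*(-6 + (2 - 2)) = -1608*(-6 + 0) = -1608*(-6) = 9648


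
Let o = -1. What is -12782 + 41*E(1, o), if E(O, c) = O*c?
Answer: -12823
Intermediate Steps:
-12782 + 41*E(1, o) = -12782 + 41*(1*(-1)) = -12782 + 41*(-1) = -12782 - 41 = -12823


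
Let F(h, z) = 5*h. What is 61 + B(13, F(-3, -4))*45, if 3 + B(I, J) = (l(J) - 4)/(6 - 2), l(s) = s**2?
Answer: 9649/4 ≈ 2412.3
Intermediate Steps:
B(I, J) = -4 + J**2/4 (B(I, J) = -3 + (J**2 - 4)/(6 - 2) = -3 + (-4 + J**2)/4 = -3 + (-4 + J**2)*(1/4) = -3 + (-1 + J**2/4) = -4 + J**2/4)
61 + B(13, F(-3, -4))*45 = 61 + (-4 + (5*(-3))**2/4)*45 = 61 + (-4 + (1/4)*(-15)**2)*45 = 61 + (-4 + (1/4)*225)*45 = 61 + (-4 + 225/4)*45 = 61 + (209/4)*45 = 61 + 9405/4 = 9649/4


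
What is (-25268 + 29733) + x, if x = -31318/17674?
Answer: 39441546/8837 ≈ 4463.2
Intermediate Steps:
x = -15659/8837 (x = -31318*1/17674 = -15659/8837 ≈ -1.7720)
(-25268 + 29733) + x = (-25268 + 29733) - 15659/8837 = 4465 - 15659/8837 = 39441546/8837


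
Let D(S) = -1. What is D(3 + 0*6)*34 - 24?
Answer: -58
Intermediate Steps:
D(3 + 0*6)*34 - 24 = -1*34 - 24 = -34 - 24 = -58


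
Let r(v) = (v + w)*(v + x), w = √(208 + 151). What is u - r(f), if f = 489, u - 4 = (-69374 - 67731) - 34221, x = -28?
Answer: -396751 - 461*√359 ≈ -4.0549e+5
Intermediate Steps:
w = √359 ≈ 18.947
u = -171322 (u = 4 + ((-69374 - 67731) - 34221) = 4 + (-137105 - 34221) = 4 - 171326 = -171322)
r(v) = (-28 + v)*(v + √359) (r(v) = (v + √359)*(v - 28) = (v + √359)*(-28 + v) = (-28 + v)*(v + √359))
u - r(f) = -171322 - (489² - 28*489 - 28*√359 + 489*√359) = -171322 - (239121 - 13692 - 28*√359 + 489*√359) = -171322 - (225429 + 461*√359) = -171322 + (-225429 - 461*√359) = -396751 - 461*√359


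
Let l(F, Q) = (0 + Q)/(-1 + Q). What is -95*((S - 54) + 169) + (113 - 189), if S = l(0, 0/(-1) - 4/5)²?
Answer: -892601/81 ≈ -11020.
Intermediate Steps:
l(F, Q) = Q/(-1 + Q)
S = 16/81 (S = ((0/(-1) - 4/5)/(-1 + (0/(-1) - 4/5)))² = ((0*(-1) - 4*⅕)/(-1 + (0*(-1) - 4*⅕)))² = ((0 - ⅘)/(-1 + (0 - ⅘)))² = (-4/(5*(-1 - ⅘)))² = (-4/(5*(-9/5)))² = (-⅘*(-5/9))² = (4/9)² = 16/81 ≈ 0.19753)
-95*((S - 54) + 169) + (113 - 189) = -95*((16/81 - 54) + 169) + (113 - 189) = -95*(-4358/81 + 169) - 76 = -95*9331/81 - 76 = -886445/81 - 76 = -892601/81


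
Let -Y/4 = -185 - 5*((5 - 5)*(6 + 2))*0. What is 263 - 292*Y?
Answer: -215817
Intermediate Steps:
Y = 740 (Y = -4*(-185 - 5*((5 - 5)*(6 + 2))*0) = -4*(-185 - 5*(0*8)*0) = -4*(-185 - 5*0*0) = -4*(-185 - 0*0) = -4*(-185 - 1*0) = -4*(-185 + 0) = -4*(-185) = 740)
263 - 292*Y = 263 - 292*740 = 263 - 216080 = -215817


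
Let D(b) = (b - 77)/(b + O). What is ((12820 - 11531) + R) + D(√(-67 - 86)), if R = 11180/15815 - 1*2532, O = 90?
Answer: (-11778630*√17 + 353887121*I)/(9489*(√17 - 30*I)) ≈ -1243.1 + 0.25029*I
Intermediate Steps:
R = -8006480/3163 (R = 11180*(1/15815) - 2532 = 2236/3163 - 2532 = -8006480/3163 ≈ -2531.3)
D(b) = (-77 + b)/(90 + b) (D(b) = (b - 77)/(b + 90) = (-77 + b)/(90 + b))
((12820 - 11531) + R) + D(√(-67 - 86)) = ((12820 - 11531) - 8006480/3163) + (-77 + √(-67 - 86))/(90 + √(-67 - 86)) = (1289 - 8006480/3163) + (-77 + √(-153))/(90 + √(-153)) = -3929373/3163 + (-77 + 3*I*√17)/(90 + 3*I*√17)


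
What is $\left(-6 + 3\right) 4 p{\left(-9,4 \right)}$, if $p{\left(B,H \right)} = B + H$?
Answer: $60$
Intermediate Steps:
$\left(-6 + 3\right) 4 p{\left(-9,4 \right)} = \left(-6 + 3\right) 4 \left(-9 + 4\right) = \left(-3\right) 4 \left(-5\right) = \left(-12\right) \left(-5\right) = 60$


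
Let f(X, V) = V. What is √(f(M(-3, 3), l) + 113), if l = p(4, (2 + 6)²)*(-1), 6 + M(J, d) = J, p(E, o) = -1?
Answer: √114 ≈ 10.677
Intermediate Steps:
M(J, d) = -6 + J
l = 1 (l = -1*(-1) = 1)
√(f(M(-3, 3), l) + 113) = √(1 + 113) = √114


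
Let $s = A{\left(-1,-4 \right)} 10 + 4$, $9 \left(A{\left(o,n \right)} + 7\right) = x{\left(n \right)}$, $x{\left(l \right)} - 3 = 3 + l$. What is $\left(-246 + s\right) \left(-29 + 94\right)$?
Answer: $- \frac{181220}{9} \approx -20136.0$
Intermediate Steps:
$x{\left(l \right)} = 6 + l$ ($x{\left(l \right)} = 3 + \left(3 + l\right) = 6 + l$)
$A{\left(o,n \right)} = - \frac{19}{3} + \frac{n}{9}$ ($A{\left(o,n \right)} = -7 + \frac{6 + n}{9} = -7 + \left(\frac{2}{3} + \frac{n}{9}\right) = - \frac{19}{3} + \frac{n}{9}$)
$s = - \frac{574}{9}$ ($s = \left(- \frac{19}{3} + \frac{1}{9} \left(-4\right)\right) 10 + 4 = \left(- \frac{19}{3} - \frac{4}{9}\right) 10 + 4 = \left(- \frac{61}{9}\right) 10 + 4 = - \frac{610}{9} + 4 = - \frac{574}{9} \approx -63.778$)
$\left(-246 + s\right) \left(-29 + 94\right) = \left(-246 - \frac{574}{9}\right) \left(-29 + 94\right) = \left(- \frac{2788}{9}\right) 65 = - \frac{181220}{9}$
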